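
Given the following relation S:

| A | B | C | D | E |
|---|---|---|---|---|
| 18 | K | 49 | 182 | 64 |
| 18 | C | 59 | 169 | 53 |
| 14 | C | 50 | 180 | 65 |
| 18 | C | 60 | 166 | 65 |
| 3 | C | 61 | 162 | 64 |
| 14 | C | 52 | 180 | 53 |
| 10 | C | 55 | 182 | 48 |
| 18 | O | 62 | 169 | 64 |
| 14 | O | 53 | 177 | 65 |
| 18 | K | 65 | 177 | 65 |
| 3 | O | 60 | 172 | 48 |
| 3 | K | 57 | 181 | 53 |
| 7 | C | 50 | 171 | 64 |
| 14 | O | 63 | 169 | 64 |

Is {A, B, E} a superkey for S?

All 14 rows have distinct {A, B, E} values, so {A, B, E} → (all attributes) holds and {A, B, E} is a superkey.

Yes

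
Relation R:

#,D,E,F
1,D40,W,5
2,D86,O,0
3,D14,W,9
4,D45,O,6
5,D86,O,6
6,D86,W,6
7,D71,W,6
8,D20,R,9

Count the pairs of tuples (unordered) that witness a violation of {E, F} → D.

(E=O, F=6): violating pairs (4,5) — 1 pair.
(E=W, F=6): violating pairs (6,7) — 1 pair.

2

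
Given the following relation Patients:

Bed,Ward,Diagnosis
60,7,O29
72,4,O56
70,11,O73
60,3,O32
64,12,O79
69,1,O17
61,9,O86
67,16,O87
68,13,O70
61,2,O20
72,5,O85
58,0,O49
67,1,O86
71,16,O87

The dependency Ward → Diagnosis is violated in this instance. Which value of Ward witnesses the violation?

Ward=7: 1 row → Diagnosis = O29 ✓
Ward=4: 1 row → Diagnosis = O56 ✓
Ward=11: 1 row → Diagnosis = O73 ✓
Ward=3: 1 row → Diagnosis = O32 ✓
Ward=12: 1 row → Diagnosis = O79 ✓
Ward=1: 2 rows → Diagnosis takes values {O17, O86} — violation
Ward=9: 1 row → Diagnosis = O86 ✓
Ward=16: 2 rows → Diagnosis = O87, O87 ✓
Ward=13: 1 row → Diagnosis = O70 ✓
Ward=2: 1 row → Diagnosis = O20 ✓
Ward=5: 1 row → Diagnosis = O85 ✓
Ward=0: 1 row → Diagnosis = O49 ✓
The only Ward value with inconsistent Diagnosis is Ward=1.

1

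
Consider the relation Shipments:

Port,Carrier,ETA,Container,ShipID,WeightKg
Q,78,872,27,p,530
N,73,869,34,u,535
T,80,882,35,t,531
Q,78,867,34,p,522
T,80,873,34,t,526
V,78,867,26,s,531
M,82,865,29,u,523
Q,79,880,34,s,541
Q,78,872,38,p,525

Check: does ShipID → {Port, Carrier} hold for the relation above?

ShipID=p: 3 rows → {Port,Carrier} = (Q, 78), (Q, 78), (Q, 78) ✓
ShipID=u: 2 rows → {Port,Carrier} takes values {(N, 73), (M, 82)} — violation
ShipID=t: 2 rows → {Port,Carrier} = (T, 80), (T, 80) ✓
ShipID=s: 2 rows → {Port,Carrier} takes values {(V, 78), (Q, 79)} — violation
Two rows agree on ShipID but differ on {Port, Carrier}, so ShipID → {Port, Carrier} does not hold.

No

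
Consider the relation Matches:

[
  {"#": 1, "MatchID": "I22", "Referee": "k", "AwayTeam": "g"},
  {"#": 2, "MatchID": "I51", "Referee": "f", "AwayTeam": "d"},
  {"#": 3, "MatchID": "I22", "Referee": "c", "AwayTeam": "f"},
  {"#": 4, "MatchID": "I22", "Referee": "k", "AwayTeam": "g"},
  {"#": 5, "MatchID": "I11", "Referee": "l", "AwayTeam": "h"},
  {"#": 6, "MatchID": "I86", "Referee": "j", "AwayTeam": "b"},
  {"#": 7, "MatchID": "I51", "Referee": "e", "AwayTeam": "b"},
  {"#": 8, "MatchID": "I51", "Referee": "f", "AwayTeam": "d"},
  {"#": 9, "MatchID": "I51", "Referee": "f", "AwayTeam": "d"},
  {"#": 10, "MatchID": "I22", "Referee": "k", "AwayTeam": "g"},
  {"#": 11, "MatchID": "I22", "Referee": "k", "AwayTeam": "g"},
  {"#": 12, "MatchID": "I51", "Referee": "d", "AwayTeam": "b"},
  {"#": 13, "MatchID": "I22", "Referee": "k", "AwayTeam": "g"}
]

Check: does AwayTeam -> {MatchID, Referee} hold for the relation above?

AwayTeam=g: rows 1, 4, 10, 11, 13 → {MatchID,Referee} = (I22, k), (I22, k), (I22, k), (I22, k), (I22, k) ✓
AwayTeam=d: rows 2, 8, 9 → {MatchID,Referee} = (I51, f), (I51, f), (I51, f) ✓
AwayTeam=f: row 3 → {MatchID,Referee} = (I22, c) ✓
AwayTeam=h: row 5 → {MatchID,Referee} = (I11, l) ✓
AwayTeam=b: rows 6, 7, 12 → {MatchID,Referee} takes values {(I86, j), (I51, e), (I51, d)} — violation
Two rows agree on AwayTeam but differ on {MatchID, Referee}, so AwayTeam -> {MatchID, Referee} does not hold.

No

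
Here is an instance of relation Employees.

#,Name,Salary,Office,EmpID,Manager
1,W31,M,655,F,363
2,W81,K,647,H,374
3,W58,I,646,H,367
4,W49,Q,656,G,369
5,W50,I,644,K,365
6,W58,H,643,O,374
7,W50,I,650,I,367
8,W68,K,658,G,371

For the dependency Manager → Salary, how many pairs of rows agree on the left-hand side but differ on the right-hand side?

1

Manager=374: violating pairs (2,6) — 1 pair.
Manager=367: all 2 rows agree on Salary — 0 pairs.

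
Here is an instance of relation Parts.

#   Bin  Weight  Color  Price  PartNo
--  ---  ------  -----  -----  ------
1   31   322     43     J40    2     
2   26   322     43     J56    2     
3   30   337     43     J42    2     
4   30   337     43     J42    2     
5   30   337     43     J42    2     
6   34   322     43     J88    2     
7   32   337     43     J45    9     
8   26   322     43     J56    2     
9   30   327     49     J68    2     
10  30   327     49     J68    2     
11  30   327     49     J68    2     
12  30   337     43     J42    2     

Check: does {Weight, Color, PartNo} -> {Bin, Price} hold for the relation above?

No

(Weight=322, Color=43, PartNo=2): rows 1, 2, 6, 8 → {Bin,Price} takes values {(31, J40), (26, J56), (34, J88)} — violation
(Weight=337, Color=43, PartNo=2): rows 3, 4, 5, 12 → {Bin,Price} = (30, J42), (30, J42), (30, J42), (30, J42) ✓
(Weight=337, Color=43, PartNo=9): row 7 → {Bin,Price} = (32, J45) ✓
(Weight=327, Color=49, PartNo=2): rows 9, 10, 11 → {Bin,Price} = (30, J68), (30, J68), (30, J68) ✓
Two rows agree on {Weight, Color, PartNo} but differ on {Bin, Price}, so {Weight, Color, PartNo} -> {Bin, Price} does not hold.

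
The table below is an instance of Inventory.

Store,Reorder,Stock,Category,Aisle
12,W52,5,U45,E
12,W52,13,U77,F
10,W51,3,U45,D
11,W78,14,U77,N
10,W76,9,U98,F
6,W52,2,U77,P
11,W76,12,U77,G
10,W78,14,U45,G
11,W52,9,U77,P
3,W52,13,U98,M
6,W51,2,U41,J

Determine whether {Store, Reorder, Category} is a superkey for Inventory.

All 11 rows have distinct {Store, Reorder, Category} values, so {Store, Reorder, Category} → (all attributes) holds and {Store, Reorder, Category} is a superkey.

Yes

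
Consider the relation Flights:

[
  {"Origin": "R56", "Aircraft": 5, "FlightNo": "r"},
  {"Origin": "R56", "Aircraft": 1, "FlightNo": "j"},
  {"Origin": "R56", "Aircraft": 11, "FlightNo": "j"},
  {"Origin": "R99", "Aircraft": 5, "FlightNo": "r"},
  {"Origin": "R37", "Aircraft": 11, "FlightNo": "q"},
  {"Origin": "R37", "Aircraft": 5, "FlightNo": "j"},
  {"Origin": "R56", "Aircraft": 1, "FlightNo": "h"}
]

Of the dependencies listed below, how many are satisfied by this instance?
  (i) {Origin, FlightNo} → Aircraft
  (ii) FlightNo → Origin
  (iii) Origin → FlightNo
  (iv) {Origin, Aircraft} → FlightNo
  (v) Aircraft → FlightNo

(i) {Origin, FlightNo} → Aircraft: (Origin=R56, FlightNo=j): 2 rows → Aircraft takes values {1, 11} — violation — fails.
(ii) FlightNo → Origin: FlightNo=r: 2 rows → Origin takes values {R56, R99} — violation; FlightNo=j: 3 rows → Origin takes values {R56, R37} — violation — fails.
(iii) Origin → FlightNo: Origin=R56: 4 rows → FlightNo takes values {r, j, h} — violation; Origin=R37: 2 rows → FlightNo takes values {q, j} — violation — fails.
(iv) {Origin, Aircraft} → FlightNo: (Origin=R56, Aircraft=1): 2 rows → FlightNo takes values {j, h} — violation — fails.
(v) Aircraft → FlightNo: Aircraft=5: 3 rows → FlightNo takes values {r, j} — violation; Aircraft=1: 2 rows → FlightNo takes values {j, h} — violation; Aircraft=11: 2 rows → FlightNo takes values {j, q} — violation — fails.
None of the 5 dependencies hold.

0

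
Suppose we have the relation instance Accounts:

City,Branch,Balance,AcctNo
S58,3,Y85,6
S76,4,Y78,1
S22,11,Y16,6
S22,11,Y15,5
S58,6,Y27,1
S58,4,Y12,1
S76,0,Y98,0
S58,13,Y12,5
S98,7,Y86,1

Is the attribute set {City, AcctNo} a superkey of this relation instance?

Two distinct rows share (City=S58, AcctNo=1), so {City, AcctNo} does not determine every attribute — not a superkey.

No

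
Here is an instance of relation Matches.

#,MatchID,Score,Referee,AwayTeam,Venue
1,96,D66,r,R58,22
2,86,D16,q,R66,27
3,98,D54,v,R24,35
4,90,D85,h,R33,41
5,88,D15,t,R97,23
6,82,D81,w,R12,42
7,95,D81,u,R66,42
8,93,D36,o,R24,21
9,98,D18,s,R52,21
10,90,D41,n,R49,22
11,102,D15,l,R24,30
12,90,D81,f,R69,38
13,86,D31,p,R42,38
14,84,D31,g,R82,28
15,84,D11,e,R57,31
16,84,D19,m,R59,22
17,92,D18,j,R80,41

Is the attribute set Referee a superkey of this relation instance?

Yes

All 17 rows have distinct Referee values, so Referee → (all attributes) holds and Referee is a superkey.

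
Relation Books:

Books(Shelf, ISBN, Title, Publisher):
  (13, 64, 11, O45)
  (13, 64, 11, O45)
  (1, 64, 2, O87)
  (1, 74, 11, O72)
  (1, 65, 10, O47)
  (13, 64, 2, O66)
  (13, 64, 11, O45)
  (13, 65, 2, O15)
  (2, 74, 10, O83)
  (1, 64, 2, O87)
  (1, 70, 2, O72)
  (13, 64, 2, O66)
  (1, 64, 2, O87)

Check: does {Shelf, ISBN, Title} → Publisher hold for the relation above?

(Shelf=13, ISBN=64, Title=11): 3 rows → Publisher = O45, O45, O45 ✓
(Shelf=1, ISBN=64, Title=2): 3 rows → Publisher = O87, O87, O87 ✓
(Shelf=1, ISBN=74, Title=11): 1 row → Publisher = O72 ✓
(Shelf=1, ISBN=65, Title=10): 1 row → Publisher = O47 ✓
(Shelf=13, ISBN=64, Title=2): 2 rows → Publisher = O66, O66 ✓
(Shelf=13, ISBN=65, Title=2): 1 row → Publisher = O15 ✓
(Shelf=2, ISBN=74, Title=10): 1 row → Publisher = O83 ✓
(Shelf=1, ISBN=70, Title=2): 1 row → Publisher = O72 ✓
Every {Shelf, ISBN, Title} value is associated with a single Publisher value, so {Shelf, ISBN, Title} → Publisher holds.

Yes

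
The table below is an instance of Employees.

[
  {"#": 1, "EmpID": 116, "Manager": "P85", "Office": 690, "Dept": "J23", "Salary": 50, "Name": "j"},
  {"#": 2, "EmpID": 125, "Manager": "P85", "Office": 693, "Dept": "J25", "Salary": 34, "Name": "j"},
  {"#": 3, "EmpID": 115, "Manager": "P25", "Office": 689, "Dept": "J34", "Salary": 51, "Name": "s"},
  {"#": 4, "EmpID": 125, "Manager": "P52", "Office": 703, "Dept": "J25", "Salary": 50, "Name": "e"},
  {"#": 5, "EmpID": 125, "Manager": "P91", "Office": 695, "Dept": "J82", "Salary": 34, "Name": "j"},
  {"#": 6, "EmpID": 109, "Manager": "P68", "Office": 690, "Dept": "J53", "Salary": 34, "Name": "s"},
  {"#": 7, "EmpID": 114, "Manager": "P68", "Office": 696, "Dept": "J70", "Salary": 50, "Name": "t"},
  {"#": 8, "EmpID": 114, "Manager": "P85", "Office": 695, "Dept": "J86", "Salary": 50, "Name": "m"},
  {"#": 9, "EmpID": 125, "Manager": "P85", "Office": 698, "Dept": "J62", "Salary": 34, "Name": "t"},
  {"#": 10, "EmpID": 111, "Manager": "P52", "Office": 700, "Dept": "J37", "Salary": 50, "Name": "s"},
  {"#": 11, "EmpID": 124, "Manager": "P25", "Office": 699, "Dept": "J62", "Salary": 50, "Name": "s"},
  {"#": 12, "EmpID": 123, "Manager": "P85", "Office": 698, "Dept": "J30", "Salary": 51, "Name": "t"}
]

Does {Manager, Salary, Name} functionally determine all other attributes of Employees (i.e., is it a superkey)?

All 12 rows have distinct {Manager, Salary, Name} values, so {Manager, Salary, Name} → (all attributes) holds and {Manager, Salary, Name} is a superkey.

Yes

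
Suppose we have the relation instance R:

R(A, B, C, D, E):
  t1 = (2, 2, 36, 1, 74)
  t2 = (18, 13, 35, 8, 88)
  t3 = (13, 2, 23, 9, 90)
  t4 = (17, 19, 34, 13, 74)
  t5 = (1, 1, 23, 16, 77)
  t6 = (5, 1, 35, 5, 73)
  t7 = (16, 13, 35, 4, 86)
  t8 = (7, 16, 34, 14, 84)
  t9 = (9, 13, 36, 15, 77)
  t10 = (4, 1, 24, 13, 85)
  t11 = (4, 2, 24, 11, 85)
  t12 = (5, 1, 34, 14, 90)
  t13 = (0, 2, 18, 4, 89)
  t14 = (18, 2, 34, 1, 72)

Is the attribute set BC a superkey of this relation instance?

No

Rows 2 and 7 have the same BC value (B=13, C=35) but are distinct tuples, so BC does not determine every attribute — not a superkey.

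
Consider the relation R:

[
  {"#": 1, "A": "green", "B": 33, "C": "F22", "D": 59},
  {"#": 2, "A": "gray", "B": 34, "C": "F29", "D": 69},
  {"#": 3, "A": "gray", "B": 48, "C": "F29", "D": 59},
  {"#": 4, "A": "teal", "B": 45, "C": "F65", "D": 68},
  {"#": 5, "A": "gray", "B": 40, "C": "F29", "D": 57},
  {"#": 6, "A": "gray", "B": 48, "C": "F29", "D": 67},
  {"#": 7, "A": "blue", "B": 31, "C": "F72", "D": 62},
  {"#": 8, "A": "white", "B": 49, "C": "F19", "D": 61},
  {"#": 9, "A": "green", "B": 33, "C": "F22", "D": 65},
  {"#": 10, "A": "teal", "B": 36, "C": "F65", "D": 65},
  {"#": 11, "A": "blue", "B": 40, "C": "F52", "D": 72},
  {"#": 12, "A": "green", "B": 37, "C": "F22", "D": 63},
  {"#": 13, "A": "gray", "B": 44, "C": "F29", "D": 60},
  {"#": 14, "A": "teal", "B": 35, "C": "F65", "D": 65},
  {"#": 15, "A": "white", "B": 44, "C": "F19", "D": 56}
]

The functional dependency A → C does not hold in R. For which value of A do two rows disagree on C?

A=green: rows 1, 9, 12 → C = F22, F22, F22 ✓
A=gray: rows 2, 3, 5, 6, 13 → C = F29, F29, F29, F29, F29 ✓
A=teal: rows 4, 10, 14 → C = F65, F65, F65 ✓
A=blue: rows 7, 11 → C takes values {F72, F52} — violation
A=white: rows 8, 15 → C = F19, F19 ✓
The only A value with inconsistent C is A=blue.

blue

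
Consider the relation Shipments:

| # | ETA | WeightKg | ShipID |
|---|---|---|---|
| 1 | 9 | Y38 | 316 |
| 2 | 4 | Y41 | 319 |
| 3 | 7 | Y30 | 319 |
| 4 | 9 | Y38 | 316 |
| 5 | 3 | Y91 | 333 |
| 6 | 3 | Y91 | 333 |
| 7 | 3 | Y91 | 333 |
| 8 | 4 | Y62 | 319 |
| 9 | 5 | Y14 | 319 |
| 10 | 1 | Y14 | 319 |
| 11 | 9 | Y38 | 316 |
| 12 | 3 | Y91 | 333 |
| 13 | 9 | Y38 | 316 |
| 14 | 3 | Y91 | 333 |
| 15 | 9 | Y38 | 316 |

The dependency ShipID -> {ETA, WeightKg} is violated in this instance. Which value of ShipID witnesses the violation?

ShipID=316: rows 1, 4, 11, 13, 15 → {ETA,WeightKg} = (9, Y38), (9, Y38), (9, Y38), (9, Y38), (9, Y38) ✓
ShipID=319: rows 2, 3, 8, 9, 10 → {ETA,WeightKg} takes values {(4, Y41), (7, Y30), (4, Y62), (5, Y14), (1, Y14)} — violation
ShipID=333: rows 5, 6, 7, 12, 14 → {ETA,WeightKg} = (3, Y91), (3, Y91), (3, Y91), (3, Y91), (3, Y91) ✓
The only ShipID value with inconsistent RHS is ShipID=319.

319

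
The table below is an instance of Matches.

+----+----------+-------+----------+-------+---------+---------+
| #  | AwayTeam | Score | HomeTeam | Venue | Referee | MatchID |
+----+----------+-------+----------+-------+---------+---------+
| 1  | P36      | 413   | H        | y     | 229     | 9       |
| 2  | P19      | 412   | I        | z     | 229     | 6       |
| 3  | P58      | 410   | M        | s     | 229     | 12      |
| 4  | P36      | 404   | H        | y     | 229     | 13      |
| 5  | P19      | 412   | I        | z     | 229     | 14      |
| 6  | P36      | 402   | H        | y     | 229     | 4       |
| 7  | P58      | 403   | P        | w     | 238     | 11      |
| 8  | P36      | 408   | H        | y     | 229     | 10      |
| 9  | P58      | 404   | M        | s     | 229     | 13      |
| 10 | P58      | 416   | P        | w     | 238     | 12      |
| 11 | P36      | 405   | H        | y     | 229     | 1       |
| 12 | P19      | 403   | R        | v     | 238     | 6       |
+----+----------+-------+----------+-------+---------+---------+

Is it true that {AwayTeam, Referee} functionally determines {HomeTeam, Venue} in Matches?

(AwayTeam=P36, Referee=229): rows 1, 4, 6, 8, 11 → {HomeTeam,Venue} = (H, y), (H, y), (H, y), (H, y), (H, y) ✓
(AwayTeam=P19, Referee=229): rows 2, 5 → {HomeTeam,Venue} = (I, z), (I, z) ✓
(AwayTeam=P58, Referee=229): rows 3, 9 → {HomeTeam,Venue} = (M, s), (M, s) ✓
(AwayTeam=P58, Referee=238): rows 7, 10 → {HomeTeam,Venue} = (P, w), (P, w) ✓
(AwayTeam=P19, Referee=238): row 12 → {HomeTeam,Venue} = (R, v) ✓
Every {AwayTeam, Referee} value is associated with a single {HomeTeam, Venue} value, so {AwayTeam, Referee} → {HomeTeam, Venue} holds.

Yes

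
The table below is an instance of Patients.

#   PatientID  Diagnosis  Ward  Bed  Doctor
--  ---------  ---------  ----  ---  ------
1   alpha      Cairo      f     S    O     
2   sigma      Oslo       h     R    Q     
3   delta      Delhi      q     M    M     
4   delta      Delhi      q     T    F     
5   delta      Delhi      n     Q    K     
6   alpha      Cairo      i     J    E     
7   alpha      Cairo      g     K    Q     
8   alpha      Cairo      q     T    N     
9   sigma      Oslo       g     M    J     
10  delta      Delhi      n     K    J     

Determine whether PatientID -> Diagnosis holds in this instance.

Yes

PatientID=alpha: rows 1, 6, 7, 8 → Diagnosis = Cairo, Cairo, Cairo, Cairo ✓
PatientID=sigma: rows 2, 9 → Diagnosis = Oslo, Oslo ✓
PatientID=delta: rows 3, 4, 5, 10 → Diagnosis = Delhi, Delhi, Delhi, Delhi ✓
Every PatientID value is associated with a single Diagnosis value, so PatientID -> Diagnosis holds.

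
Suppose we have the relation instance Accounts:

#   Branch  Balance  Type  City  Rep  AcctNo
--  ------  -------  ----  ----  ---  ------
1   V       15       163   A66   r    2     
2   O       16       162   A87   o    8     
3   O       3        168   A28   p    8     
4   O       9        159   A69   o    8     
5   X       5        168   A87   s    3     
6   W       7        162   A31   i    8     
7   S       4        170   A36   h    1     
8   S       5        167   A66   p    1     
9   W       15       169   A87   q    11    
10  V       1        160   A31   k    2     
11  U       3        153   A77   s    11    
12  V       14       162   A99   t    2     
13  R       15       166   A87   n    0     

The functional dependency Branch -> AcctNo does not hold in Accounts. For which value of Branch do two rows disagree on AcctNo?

W

Branch=V: rows 1, 10, 12 → AcctNo = 2, 2, 2 ✓
Branch=O: rows 2, 3, 4 → AcctNo = 8, 8, 8 ✓
Branch=X: row 5 → AcctNo = 3 ✓
Branch=W: rows 6, 9 → AcctNo takes values {8, 11} — violation
Branch=S: rows 7, 8 → AcctNo = 1, 1 ✓
Branch=U: row 11 → AcctNo = 11 ✓
Branch=R: row 13 → AcctNo = 0 ✓
The only Branch value with inconsistent AcctNo is Branch=W.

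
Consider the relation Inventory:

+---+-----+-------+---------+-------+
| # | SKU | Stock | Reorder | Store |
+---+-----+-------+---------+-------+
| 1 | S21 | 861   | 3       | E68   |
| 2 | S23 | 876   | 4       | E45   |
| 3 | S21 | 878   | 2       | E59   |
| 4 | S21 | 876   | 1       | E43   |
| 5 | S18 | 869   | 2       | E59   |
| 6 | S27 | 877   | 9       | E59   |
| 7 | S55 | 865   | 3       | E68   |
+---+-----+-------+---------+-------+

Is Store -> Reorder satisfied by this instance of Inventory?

No

Store=E68: rows 1, 7 → Reorder = 3, 3 ✓
Store=E45: row 2 → Reorder = 4 ✓
Store=E59: rows 3, 5, 6 → Reorder takes values {2, 9} — violation
Store=E43: row 4 → Reorder = 1 ✓
Two rows agree on Store but differ on Reorder, so Store -> Reorder does not hold.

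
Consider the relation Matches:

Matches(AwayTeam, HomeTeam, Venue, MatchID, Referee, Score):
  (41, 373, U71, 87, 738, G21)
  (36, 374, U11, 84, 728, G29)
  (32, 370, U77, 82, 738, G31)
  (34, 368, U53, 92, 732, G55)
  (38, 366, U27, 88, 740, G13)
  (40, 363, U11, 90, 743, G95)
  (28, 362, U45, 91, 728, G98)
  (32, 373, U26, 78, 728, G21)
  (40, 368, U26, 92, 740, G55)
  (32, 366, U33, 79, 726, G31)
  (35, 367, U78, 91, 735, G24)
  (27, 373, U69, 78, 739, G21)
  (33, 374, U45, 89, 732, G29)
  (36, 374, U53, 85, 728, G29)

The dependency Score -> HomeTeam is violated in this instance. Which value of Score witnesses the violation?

G31

Score=G21: 3 rows → HomeTeam = 373, 373, 373 ✓
Score=G29: 3 rows → HomeTeam = 374, 374, 374 ✓
Score=G31: 2 rows → HomeTeam takes values {370, 366} — violation
Score=G55: 2 rows → HomeTeam = 368, 368 ✓
Score=G13: 1 row → HomeTeam = 366 ✓
Score=G95: 1 row → HomeTeam = 363 ✓
Score=G98: 1 row → HomeTeam = 362 ✓
Score=G24: 1 row → HomeTeam = 367 ✓
The only Score value with inconsistent HomeTeam is Score=G31.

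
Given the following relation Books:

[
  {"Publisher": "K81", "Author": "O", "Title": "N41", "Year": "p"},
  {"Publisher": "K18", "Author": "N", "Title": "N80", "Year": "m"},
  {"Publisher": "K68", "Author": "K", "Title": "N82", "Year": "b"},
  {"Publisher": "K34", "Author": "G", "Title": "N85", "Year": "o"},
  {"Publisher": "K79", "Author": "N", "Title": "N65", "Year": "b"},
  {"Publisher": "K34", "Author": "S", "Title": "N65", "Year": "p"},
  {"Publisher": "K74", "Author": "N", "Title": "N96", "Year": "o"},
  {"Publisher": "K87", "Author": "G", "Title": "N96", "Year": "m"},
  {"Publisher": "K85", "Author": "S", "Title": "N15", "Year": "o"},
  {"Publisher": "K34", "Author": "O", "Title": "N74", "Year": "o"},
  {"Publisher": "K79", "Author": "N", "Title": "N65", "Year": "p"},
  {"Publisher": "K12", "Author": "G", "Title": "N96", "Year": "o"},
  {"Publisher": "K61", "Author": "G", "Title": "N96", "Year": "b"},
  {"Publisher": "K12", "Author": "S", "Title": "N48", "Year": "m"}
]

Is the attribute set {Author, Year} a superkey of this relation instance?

No

Two distinct rows share (Author=G, Year=o), so {Author, Year} does not determine every attribute — not a superkey.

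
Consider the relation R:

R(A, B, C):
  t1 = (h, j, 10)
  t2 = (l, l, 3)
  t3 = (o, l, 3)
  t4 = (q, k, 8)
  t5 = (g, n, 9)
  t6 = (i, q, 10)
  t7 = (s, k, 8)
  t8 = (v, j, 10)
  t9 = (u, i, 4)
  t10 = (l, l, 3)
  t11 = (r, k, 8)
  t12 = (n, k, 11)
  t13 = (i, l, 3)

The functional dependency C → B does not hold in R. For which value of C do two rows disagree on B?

C=10: rows 1, 6, 8 → B takes values {j, q} — violation
C=3: rows 2, 3, 10, 13 → B = l, l, l, l ✓
C=8: rows 4, 7, 11 → B = k, k, k ✓
C=9: row 5 → B = n ✓
C=4: row 9 → B = i ✓
C=11: row 12 → B = k ✓
The only C value with inconsistent B is C=10.

10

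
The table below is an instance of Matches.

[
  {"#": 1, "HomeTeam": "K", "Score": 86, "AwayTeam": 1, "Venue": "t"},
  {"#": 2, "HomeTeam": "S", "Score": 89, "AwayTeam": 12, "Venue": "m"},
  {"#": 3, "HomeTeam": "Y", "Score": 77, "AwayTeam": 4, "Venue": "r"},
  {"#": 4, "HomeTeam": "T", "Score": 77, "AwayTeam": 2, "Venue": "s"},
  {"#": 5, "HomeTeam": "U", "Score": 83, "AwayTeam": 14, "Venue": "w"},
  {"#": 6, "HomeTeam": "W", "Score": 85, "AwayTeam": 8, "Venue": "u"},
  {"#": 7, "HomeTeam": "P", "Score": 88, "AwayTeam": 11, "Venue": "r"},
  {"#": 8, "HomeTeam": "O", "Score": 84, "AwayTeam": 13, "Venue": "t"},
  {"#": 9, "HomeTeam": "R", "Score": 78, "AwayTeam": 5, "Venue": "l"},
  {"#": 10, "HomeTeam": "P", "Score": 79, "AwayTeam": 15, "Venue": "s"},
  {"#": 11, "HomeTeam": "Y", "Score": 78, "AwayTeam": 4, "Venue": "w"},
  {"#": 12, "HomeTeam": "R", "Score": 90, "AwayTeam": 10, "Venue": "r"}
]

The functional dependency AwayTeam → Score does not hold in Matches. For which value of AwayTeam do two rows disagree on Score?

4

AwayTeam=1: row 1 → Score = 86 ✓
AwayTeam=12: row 2 → Score = 89 ✓
AwayTeam=4: rows 3, 11 → Score takes values {77, 78} — violation
AwayTeam=2: row 4 → Score = 77 ✓
AwayTeam=14: row 5 → Score = 83 ✓
AwayTeam=8: row 6 → Score = 85 ✓
AwayTeam=11: row 7 → Score = 88 ✓
AwayTeam=13: row 8 → Score = 84 ✓
AwayTeam=5: row 9 → Score = 78 ✓
AwayTeam=15: row 10 → Score = 79 ✓
AwayTeam=10: row 12 → Score = 90 ✓
The only AwayTeam value with inconsistent Score is AwayTeam=4.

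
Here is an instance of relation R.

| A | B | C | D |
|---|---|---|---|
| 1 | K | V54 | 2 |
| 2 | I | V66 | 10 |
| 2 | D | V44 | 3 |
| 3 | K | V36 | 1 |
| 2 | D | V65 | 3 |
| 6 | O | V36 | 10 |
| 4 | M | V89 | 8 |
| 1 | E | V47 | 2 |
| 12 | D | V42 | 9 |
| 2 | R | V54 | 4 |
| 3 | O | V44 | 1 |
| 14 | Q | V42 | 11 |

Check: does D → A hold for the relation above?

No

D=2: 2 rows → A = 1, 1 ✓
D=10: 2 rows → A takes values {2, 6} — violation
D=3: 2 rows → A = 2, 2 ✓
D=1: 2 rows → A = 3, 3 ✓
D=8: 1 row → A = 4 ✓
D=9: 1 row → A = 12 ✓
D=4: 1 row → A = 2 ✓
D=11: 1 row → A = 14 ✓
Two rows agree on D but differ on A, so D → A does not hold.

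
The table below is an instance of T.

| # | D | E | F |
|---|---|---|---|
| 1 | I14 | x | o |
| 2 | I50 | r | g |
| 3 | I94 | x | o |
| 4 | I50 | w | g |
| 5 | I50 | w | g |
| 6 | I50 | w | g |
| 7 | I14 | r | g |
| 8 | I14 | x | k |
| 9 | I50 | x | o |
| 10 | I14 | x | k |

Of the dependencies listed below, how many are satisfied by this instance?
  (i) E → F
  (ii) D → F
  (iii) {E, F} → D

(i) E → F: E=x: rows 1, 3, 8, 9, 10 → F takes values {o, k} — violation — fails.
(ii) D → F: D=I14: rows 1, 7, 8, 10 → F takes values {o, g, k} — violation; D=I50: rows 2, 4, 5, 6, 9 → F takes values {g, o} — violation — fails.
(iii) {E, F} → D: (E=x, F=o): rows 1, 3, 9 → D takes values {I14, I94, I50} — violation; (E=r, F=g): rows 2, 7 → D takes values {I50, I14} — violation — fails.
None of the 3 dependencies hold.

0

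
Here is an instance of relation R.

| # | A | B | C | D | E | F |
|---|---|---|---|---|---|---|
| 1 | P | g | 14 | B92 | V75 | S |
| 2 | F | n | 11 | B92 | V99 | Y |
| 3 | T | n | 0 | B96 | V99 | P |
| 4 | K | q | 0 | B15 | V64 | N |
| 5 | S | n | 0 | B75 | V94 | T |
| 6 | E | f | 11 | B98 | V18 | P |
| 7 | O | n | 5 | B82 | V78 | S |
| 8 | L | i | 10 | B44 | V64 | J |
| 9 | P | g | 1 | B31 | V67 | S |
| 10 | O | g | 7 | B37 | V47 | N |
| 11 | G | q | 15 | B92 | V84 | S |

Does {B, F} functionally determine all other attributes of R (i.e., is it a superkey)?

Rows 1 and 9 have the same {B, F} value (B=g, F=S) but are distinct tuples, so {B, F} does not determine every attribute — not a superkey.

No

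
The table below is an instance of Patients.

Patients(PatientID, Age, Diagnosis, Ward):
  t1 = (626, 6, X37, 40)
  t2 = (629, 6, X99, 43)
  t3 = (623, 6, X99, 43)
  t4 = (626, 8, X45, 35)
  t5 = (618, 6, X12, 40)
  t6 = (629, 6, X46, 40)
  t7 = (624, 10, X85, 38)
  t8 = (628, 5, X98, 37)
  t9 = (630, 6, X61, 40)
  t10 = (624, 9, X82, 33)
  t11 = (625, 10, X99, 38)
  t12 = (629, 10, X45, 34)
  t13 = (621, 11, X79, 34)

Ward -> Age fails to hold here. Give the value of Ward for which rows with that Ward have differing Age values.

Ward=40: rows 1, 5, 6, 9 → Age = 6, 6, 6, 6 ✓
Ward=43: rows 2, 3 → Age = 6, 6 ✓
Ward=35: row 4 → Age = 8 ✓
Ward=38: rows 7, 11 → Age = 10, 10 ✓
Ward=37: row 8 → Age = 5 ✓
Ward=33: row 10 → Age = 9 ✓
Ward=34: rows 12, 13 → Age takes values {10, 11} — violation
The only Ward value with inconsistent Age is Ward=34.

34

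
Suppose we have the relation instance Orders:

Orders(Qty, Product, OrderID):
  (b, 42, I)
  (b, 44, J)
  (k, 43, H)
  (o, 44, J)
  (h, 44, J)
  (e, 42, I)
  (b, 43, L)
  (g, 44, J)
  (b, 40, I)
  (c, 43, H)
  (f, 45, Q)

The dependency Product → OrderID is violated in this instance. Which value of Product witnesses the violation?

43

Product=42: 2 rows → OrderID = I, I ✓
Product=44: 4 rows → OrderID = J, J, J, J ✓
Product=43: 3 rows → OrderID takes values {H, L} — violation
Product=40: 1 row → OrderID = I ✓
Product=45: 1 row → OrderID = Q ✓
The only Product value with inconsistent OrderID is Product=43.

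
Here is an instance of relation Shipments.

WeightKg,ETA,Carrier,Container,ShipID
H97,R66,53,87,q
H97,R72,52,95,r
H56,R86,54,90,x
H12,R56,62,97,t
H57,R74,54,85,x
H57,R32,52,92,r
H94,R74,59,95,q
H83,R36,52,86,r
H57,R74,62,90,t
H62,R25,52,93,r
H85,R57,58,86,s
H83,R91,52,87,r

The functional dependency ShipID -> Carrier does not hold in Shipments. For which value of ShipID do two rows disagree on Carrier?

ShipID=q: 2 rows → Carrier takes values {53, 59} — violation
ShipID=r: 5 rows → Carrier = 52, 52, 52, 52, 52 ✓
ShipID=x: 2 rows → Carrier = 54, 54 ✓
ShipID=t: 2 rows → Carrier = 62, 62 ✓
ShipID=s: 1 row → Carrier = 58 ✓
The only ShipID value with inconsistent Carrier is ShipID=q.

q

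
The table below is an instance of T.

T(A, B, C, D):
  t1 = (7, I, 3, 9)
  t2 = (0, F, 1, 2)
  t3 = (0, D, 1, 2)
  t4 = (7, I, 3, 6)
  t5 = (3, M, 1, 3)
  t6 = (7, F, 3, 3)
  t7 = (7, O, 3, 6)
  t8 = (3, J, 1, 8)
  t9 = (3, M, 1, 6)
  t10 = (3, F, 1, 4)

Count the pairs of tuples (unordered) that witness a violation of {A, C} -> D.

(A=7, C=3): violating pairs (1,4), (1,6), (1,7), (4,6), (6,7) — 5 pairs.
(A=0, C=1): all 2 rows agree on D — 0 pairs.
(A=3, C=1): violating pairs (5,8), (5,9), (5,10), (8,9), (8,10), (9,10) — 6 pairs.

11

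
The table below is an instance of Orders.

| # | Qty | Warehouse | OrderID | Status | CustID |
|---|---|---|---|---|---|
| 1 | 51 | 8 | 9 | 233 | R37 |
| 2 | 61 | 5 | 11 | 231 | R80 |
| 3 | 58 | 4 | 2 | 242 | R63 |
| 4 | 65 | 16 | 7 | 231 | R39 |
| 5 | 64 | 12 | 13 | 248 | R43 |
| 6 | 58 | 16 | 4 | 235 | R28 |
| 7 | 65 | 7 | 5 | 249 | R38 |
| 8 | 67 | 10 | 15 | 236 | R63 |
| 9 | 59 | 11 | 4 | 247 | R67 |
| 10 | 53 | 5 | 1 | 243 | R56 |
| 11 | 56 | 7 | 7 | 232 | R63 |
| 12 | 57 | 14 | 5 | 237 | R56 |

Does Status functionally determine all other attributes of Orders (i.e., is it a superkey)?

Rows 2 and 4 have the same Status value Status=231 but are distinct tuples, so Status does not determine every attribute — not a superkey.

No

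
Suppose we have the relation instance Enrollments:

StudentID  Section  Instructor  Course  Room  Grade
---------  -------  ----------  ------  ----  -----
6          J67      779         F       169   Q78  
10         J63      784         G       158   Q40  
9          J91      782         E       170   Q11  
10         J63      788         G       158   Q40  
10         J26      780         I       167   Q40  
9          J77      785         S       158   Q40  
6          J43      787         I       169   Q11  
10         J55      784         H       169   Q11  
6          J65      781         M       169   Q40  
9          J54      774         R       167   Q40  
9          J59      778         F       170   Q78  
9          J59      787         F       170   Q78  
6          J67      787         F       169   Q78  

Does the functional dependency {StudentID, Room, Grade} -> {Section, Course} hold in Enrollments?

(StudentID=6, Room=169, Grade=Q78): 2 rows → {Section,Course} = (J67, F), (J67, F) ✓
(StudentID=10, Room=158, Grade=Q40): 2 rows → {Section,Course} = (J63, G), (J63, G) ✓
(StudentID=9, Room=170, Grade=Q11): 1 row → {Section,Course} = (J91, E) ✓
(StudentID=10, Room=167, Grade=Q40): 1 row → {Section,Course} = (J26, I) ✓
(StudentID=9, Room=158, Grade=Q40): 1 row → {Section,Course} = (J77, S) ✓
(StudentID=6, Room=169, Grade=Q11): 1 row → {Section,Course} = (J43, I) ✓
(StudentID=10, Room=169, Grade=Q11): 1 row → {Section,Course} = (J55, H) ✓
(StudentID=6, Room=169, Grade=Q40): 1 row → {Section,Course} = (J65, M) ✓
(StudentID=9, Room=167, Grade=Q40): 1 row → {Section,Course} = (J54, R) ✓
(StudentID=9, Room=170, Grade=Q78): 2 rows → {Section,Course} = (J59, F), (J59, F) ✓
Every {StudentID, Room, Grade} value is associated with a single {Section, Course} value, so {StudentID, Room, Grade} -> {Section, Course} holds.

Yes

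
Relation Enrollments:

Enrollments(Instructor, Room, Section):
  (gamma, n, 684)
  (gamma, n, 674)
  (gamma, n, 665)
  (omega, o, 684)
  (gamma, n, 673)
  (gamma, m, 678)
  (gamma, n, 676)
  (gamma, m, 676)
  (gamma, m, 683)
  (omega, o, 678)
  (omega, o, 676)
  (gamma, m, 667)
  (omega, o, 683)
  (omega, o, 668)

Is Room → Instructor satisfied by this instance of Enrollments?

Yes

Room=n: 5 rows → Instructor = gamma, gamma, gamma, gamma, gamma ✓
Room=o: 5 rows → Instructor = omega, omega, omega, omega, omega ✓
Room=m: 4 rows → Instructor = gamma, gamma, gamma, gamma ✓
Every Room value is associated with a single Instructor value, so Room → Instructor holds.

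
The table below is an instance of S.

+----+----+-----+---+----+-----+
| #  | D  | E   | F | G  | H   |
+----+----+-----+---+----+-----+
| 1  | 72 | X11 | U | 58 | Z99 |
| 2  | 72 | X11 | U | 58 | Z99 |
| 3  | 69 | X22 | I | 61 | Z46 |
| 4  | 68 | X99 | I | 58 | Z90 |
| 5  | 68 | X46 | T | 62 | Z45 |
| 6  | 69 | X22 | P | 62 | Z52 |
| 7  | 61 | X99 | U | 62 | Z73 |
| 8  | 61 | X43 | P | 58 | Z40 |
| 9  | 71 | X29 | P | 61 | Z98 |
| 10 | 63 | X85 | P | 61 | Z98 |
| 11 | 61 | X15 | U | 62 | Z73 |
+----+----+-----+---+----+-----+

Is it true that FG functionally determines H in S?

(F=U, G=58): rows 1, 2 → H = Z99, Z99 ✓
(F=I, G=61): row 3 → H = Z46 ✓
(F=I, G=58): row 4 → H = Z90 ✓
(F=T, G=62): row 5 → H = Z45 ✓
(F=P, G=62): row 6 → H = Z52 ✓
(F=U, G=62): rows 7, 11 → H = Z73, Z73 ✓
(F=P, G=58): row 8 → H = Z40 ✓
(F=P, G=61): rows 9, 10 → H = Z98, Z98 ✓
Every FG value is associated with a single H value, so FG -> H holds.

Yes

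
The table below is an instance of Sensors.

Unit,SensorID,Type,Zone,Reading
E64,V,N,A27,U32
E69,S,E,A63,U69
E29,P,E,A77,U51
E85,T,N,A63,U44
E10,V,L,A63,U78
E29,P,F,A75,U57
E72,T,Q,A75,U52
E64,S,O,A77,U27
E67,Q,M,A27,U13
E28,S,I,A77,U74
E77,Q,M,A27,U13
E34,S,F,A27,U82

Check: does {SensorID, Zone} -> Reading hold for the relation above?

(SensorID=V, Zone=A27): 1 row → Reading = U32 ✓
(SensorID=S, Zone=A63): 1 row → Reading = U69 ✓
(SensorID=P, Zone=A77): 1 row → Reading = U51 ✓
(SensorID=T, Zone=A63): 1 row → Reading = U44 ✓
(SensorID=V, Zone=A63): 1 row → Reading = U78 ✓
(SensorID=P, Zone=A75): 1 row → Reading = U57 ✓
(SensorID=T, Zone=A75): 1 row → Reading = U52 ✓
(SensorID=S, Zone=A77): 2 rows → Reading takes values {U27, U74} — violation
(SensorID=Q, Zone=A27): 2 rows → Reading = U13, U13 ✓
(SensorID=S, Zone=A27): 1 row → Reading = U82 ✓
Two rows agree on {SensorID, Zone} but differ on Reading, so {SensorID, Zone} -> Reading does not hold.

No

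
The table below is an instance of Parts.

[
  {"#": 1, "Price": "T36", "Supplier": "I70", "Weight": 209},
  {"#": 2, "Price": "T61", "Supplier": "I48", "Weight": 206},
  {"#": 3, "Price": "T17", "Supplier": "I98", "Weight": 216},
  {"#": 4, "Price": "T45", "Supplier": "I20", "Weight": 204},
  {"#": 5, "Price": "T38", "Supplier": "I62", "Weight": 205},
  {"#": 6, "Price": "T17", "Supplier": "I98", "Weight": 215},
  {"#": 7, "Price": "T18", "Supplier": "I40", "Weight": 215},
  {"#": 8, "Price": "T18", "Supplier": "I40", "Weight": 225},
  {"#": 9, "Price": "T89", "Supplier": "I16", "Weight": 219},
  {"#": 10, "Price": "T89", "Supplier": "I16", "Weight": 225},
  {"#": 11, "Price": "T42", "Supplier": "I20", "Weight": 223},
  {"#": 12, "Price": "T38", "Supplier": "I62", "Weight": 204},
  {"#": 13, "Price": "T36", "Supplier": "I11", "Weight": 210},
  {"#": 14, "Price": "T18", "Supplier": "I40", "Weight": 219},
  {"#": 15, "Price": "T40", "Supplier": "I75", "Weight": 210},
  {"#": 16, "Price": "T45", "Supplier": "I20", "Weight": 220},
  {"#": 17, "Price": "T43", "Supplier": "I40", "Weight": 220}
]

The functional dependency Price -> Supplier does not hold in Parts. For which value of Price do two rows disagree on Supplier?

Price=T36: rows 1, 13 → Supplier takes values {I70, I11} — violation
Price=T61: row 2 → Supplier = I48 ✓
Price=T17: rows 3, 6 → Supplier = I98, I98 ✓
Price=T45: rows 4, 16 → Supplier = I20, I20 ✓
Price=T38: rows 5, 12 → Supplier = I62, I62 ✓
Price=T18: rows 7, 8, 14 → Supplier = I40, I40, I40 ✓
Price=T89: rows 9, 10 → Supplier = I16, I16 ✓
Price=T42: row 11 → Supplier = I20 ✓
Price=T40: row 15 → Supplier = I75 ✓
Price=T43: row 17 → Supplier = I40 ✓
The only Price value with inconsistent Supplier is Price=T36.

T36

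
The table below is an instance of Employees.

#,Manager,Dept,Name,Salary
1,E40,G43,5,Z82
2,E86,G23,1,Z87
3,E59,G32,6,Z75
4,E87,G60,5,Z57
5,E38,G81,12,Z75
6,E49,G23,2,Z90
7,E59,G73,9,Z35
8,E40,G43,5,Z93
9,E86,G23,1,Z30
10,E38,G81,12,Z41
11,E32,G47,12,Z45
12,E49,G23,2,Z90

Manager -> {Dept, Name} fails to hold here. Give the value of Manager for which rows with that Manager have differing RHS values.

Manager=E40: rows 1, 8 → {Dept,Name} = (G43, 5), (G43, 5) ✓
Manager=E86: rows 2, 9 → {Dept,Name} = (G23, 1), (G23, 1) ✓
Manager=E59: rows 3, 7 → {Dept,Name} takes values {(G32, 6), (G73, 9)} — violation
Manager=E87: row 4 → {Dept,Name} = (G60, 5) ✓
Manager=E38: rows 5, 10 → {Dept,Name} = (G81, 12), (G81, 12) ✓
Manager=E49: rows 6, 12 → {Dept,Name} = (G23, 2), (G23, 2) ✓
Manager=E32: row 11 → {Dept,Name} = (G47, 12) ✓
The only Manager value with inconsistent RHS is Manager=E59.

E59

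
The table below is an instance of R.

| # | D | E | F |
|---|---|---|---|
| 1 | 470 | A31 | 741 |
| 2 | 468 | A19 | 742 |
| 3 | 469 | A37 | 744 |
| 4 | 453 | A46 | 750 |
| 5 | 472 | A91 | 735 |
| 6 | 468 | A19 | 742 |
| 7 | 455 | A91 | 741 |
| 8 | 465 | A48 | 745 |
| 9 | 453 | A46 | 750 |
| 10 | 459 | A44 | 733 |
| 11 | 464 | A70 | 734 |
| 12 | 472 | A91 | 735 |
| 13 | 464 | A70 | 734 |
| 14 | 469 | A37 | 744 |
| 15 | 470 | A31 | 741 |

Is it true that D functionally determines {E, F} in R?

Yes

D=470: rows 1, 15 → {E,F} = (A31, 741), (A31, 741) ✓
D=468: rows 2, 6 → {E,F} = (A19, 742), (A19, 742) ✓
D=469: rows 3, 14 → {E,F} = (A37, 744), (A37, 744) ✓
D=453: rows 4, 9 → {E,F} = (A46, 750), (A46, 750) ✓
D=472: rows 5, 12 → {E,F} = (A91, 735), (A91, 735) ✓
D=455: row 7 → {E,F} = (A91, 741) ✓
D=465: row 8 → {E,F} = (A48, 745) ✓
D=459: row 10 → {E,F} = (A44, 733) ✓
D=464: rows 11, 13 → {E,F} = (A70, 734), (A70, 734) ✓
Every D value is associated with a single {E, F} value, so D → {E, F} holds.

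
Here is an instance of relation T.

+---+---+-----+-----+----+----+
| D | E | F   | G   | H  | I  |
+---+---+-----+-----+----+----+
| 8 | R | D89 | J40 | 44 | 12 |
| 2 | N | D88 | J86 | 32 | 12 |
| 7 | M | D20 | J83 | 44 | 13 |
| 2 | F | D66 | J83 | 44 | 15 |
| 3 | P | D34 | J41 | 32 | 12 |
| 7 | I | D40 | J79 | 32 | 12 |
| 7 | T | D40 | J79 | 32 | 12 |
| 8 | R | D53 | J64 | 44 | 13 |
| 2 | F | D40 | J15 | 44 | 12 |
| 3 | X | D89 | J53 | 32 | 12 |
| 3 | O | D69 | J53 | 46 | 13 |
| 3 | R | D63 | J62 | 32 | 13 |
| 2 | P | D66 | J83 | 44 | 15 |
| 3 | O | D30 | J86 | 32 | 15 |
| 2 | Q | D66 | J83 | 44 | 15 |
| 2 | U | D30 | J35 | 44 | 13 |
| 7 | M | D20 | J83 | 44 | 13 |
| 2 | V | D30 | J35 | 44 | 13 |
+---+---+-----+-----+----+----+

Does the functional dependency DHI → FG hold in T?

No

(D=8, H=44, I=12): 1 row → {F,G} = (D89, J40) ✓
(D=2, H=32, I=12): 1 row → {F,G} = (D88, J86) ✓
(D=7, H=44, I=13): 2 rows → {F,G} = (D20, J83), (D20, J83) ✓
(D=2, H=44, I=15): 3 rows → {F,G} = (D66, J83), (D66, J83), (D66, J83) ✓
(D=3, H=32, I=12): 2 rows → {F,G} takes values {(D34, J41), (D89, J53)} — violation
(D=7, H=32, I=12): 2 rows → {F,G} = (D40, J79), (D40, J79) ✓
(D=8, H=44, I=13): 1 row → {F,G} = (D53, J64) ✓
(D=2, H=44, I=12): 1 row → {F,G} = (D40, J15) ✓
(D=3, H=46, I=13): 1 row → {F,G} = (D69, J53) ✓
(D=3, H=32, I=13): 1 row → {F,G} = (D63, J62) ✓
(D=3, H=32, I=15): 1 row → {F,G} = (D30, J86) ✓
(D=2, H=44, I=13): 2 rows → {F,G} = (D30, J35), (D30, J35) ✓
Two rows agree on DHI but differ on FG, so DHI → FG does not hold.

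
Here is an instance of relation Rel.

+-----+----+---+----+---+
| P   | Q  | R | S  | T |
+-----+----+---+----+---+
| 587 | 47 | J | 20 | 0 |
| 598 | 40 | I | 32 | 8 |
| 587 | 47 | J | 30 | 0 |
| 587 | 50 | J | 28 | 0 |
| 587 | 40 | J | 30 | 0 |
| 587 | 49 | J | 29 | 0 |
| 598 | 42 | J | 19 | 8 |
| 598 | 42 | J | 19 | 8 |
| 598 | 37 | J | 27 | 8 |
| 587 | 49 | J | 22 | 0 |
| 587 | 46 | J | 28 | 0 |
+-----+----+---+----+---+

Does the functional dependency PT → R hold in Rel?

No

(P=587, T=0): 7 rows → R = J, J, J, J, J, J, J ✓
(P=598, T=8): 4 rows → R takes values {I, J} — violation
Two rows agree on PT but differ on R, so PT → R does not hold.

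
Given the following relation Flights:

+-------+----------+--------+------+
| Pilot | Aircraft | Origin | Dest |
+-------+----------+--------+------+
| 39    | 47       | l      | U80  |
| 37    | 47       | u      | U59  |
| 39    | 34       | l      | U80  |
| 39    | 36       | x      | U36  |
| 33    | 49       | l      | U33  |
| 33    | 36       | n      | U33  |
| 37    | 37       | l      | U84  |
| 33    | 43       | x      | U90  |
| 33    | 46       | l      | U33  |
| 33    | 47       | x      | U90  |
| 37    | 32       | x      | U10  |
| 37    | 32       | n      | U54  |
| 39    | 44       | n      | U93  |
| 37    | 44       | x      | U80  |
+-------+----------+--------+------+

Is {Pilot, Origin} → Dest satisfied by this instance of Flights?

No

(Pilot=39, Origin=l): 2 rows → Dest = U80, U80 ✓
(Pilot=37, Origin=u): 1 row → Dest = U59 ✓
(Pilot=39, Origin=x): 1 row → Dest = U36 ✓
(Pilot=33, Origin=l): 2 rows → Dest = U33, U33 ✓
(Pilot=33, Origin=n): 1 row → Dest = U33 ✓
(Pilot=37, Origin=l): 1 row → Dest = U84 ✓
(Pilot=33, Origin=x): 2 rows → Dest = U90, U90 ✓
(Pilot=37, Origin=x): 2 rows → Dest takes values {U10, U80} — violation
(Pilot=37, Origin=n): 1 row → Dest = U54 ✓
(Pilot=39, Origin=n): 1 row → Dest = U93 ✓
Two rows agree on {Pilot, Origin} but differ on Dest, so {Pilot, Origin} → Dest does not hold.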